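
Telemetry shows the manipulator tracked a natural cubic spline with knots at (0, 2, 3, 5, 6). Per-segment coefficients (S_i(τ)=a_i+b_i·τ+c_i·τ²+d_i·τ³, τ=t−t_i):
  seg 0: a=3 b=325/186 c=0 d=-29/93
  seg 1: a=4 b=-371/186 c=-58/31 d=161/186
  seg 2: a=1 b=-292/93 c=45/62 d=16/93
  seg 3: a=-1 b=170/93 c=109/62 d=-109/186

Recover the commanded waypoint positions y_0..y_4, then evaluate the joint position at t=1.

y_0 = S_0(0) = a_0 = 3
y_1 = S_1(0) = a_1 = 4
y_2 = S_2(0) = a_2 = 1
y_3 = S_3(0) = a_3 = -1
y_4 = S_3(1) = 2
t_q=1 is in segment 0 (τ=1); S_0(τ)=275/62

y_0=3 y_1=4 y_2=1 y_3=-1 y_4=2
S(1) = 275/62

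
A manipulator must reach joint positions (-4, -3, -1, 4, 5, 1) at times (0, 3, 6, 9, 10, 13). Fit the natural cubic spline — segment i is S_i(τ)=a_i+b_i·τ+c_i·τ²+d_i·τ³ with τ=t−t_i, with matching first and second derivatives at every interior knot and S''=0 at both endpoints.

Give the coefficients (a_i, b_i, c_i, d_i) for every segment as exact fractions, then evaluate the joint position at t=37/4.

Δ: Δ0=1/3, Δ1=2/3, Δ2=5/3, Δ3=1, Δ4=-4/3
row 1: diag=12, rhs=2; c'=1/4, d'=1/6
row 2: denom=12−3·1/4=45/4; d'=(6−3·1/6)/(45/4)=22/45
row 3: denom=8−3·4/15=36/5; d'=(-4−3·22/45)/(36/5)=-41/54
row 4: denom=8−1·5/36=283/36; d'=(-14−1·-41/54)/(283/36)=-1430/849
back: M4=-1430/849
back: M3=-41/54−5/36·-1430/849=-446/849
back: M2=22/45−4/15·-446/849=178/283
back: M1=1/6−1/4·178/283=8/849
M: M0=0, M1=8/849, M2=178/283, M3=-446/849, M4=-1430/849, M5=0
seg 0: a=-4, c=M0/2=0, d=(M1−M0)/(6·3)=4/7641, b=Δ0−h0·(2M0+M1)/6=93/283
seg 1: a=-3, c=M1/2=4/849, d=(M2−M1)/(6·3)=263/7641, b=Δ1−h1·(2M1+M2)/6=97/283
seg 2: a=-1, c=M2/2=89/283, d=(M3−M2)/(6·3)=-490/7641, b=Δ2−h2·(2M2+M3)/6=368/283
seg 3: a=4, c=M3/2=-223/849, d=(M4−M3)/(6·1)=-164/849, b=Δ3−h3·(2M3+M4)/6=412/283
seg 4: a=5, c=M4/2=-715/849, d=(M5−M4)/(6·3)=715/7641, b=Δ4−h4·(2M4+M5)/6=298/849
t_q=37/4 → seg 3, τ=1/4; S=4+412/283·τ+-223/849·τ²+-164/849·τ³=2459/566

  seg 0: a=-4 b=93/283 c=0 d=4/7641
  seg 1: a=-3 b=97/283 c=4/849 d=263/7641
  seg 2: a=-1 b=368/283 c=89/283 d=-490/7641
  seg 3: a=4 b=412/283 c=-223/849 d=-164/849
  seg 4: a=5 b=298/849 c=-715/849 d=715/7641
S(37/4) = 2459/566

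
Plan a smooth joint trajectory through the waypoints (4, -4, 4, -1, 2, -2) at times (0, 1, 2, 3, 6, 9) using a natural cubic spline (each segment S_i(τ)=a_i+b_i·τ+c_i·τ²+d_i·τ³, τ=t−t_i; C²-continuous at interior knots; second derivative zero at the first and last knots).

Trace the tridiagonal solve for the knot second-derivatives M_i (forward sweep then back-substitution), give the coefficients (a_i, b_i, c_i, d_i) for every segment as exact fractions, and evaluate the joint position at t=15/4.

Δ: Δ0=-8, Δ1=8, Δ2=-5, Δ3=1, Δ4=-4/3
row 1: diag=4, rhs=96; c'=1/4, d'=24
row 2: denom=4−1·1/4=15/4; d'=(-78−1·24)/(15/4)=-136/5
row 3: denom=8−1·4/15=116/15; d'=(36−1·-136/5)/(116/15)=237/29
row 4: denom=12−3·45/116=1257/116; d'=(-14−3·237/29)/(1257/116)=-4468/1257
back: M4=-4468/1257
back: M3=237/29−45/116·-4468/1257=4002/419
back: M2=-136/5−4/15·4002/419=-12464/419
back: M1=24−1/4·-12464/419=13172/419
M: M0=0, M1=13172/419, M2=-12464/419, M3=4002/419, M4=-4468/1257, M5=0
seg 0: a=4, c=M0/2=0, d=(M1−M0)/(6·1)=6586/1257, b=Δ0−h0·(2M0+M1)/6=-16642/1257
seg 1: a=-4, c=M1/2=6586/419, d=(M2−M1)/(6·1)=-12818/1257, b=Δ1−h1·(2M1+M2)/6=3116/1257
seg 2: a=4, c=M2/2=-6232/419, d=(M3−M2)/(6·1)=8233/1257, b=Δ2−h2·(2M2+M3)/6=4178/1257
seg 3: a=-1, c=M3/2=2001/419, d=(M4−M3)/(6·3)=-8237/11313, b=Δ3−h3·(2M3+M4)/6=-8515/1257
seg 4: a=2, c=M4/2=-2234/1257, d=(M5−M4)/(6·3)=2234/11313, b=Δ4−h4·(2M4+M5)/6=2792/1257
t_q=15/4 → seg 3, τ=3/4; S=-1+-8515/1257·τ+2001/419·τ²+-8237/11313·τ³=-99257/26816

  seg 0: a=4 b=-16642/1257 c=0 d=6586/1257
  seg 1: a=-4 b=3116/1257 c=6586/419 d=-12818/1257
  seg 2: a=4 b=4178/1257 c=-6232/419 d=8233/1257
  seg 3: a=-1 b=-8515/1257 c=2001/419 d=-8237/11313
  seg 4: a=2 b=2792/1257 c=-2234/1257 d=2234/11313
S(15/4) = -99257/26816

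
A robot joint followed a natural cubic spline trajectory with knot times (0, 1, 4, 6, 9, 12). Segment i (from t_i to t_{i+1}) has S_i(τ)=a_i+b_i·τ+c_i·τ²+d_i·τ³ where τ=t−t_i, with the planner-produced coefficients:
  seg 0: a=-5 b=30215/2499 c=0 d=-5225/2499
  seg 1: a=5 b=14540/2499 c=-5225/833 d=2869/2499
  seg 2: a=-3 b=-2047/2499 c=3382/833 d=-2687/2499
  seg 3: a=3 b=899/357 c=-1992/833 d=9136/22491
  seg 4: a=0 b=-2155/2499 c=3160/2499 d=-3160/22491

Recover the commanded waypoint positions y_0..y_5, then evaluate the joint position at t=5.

y_0 = S_0(0) = a_0 = -5
y_1 = S_1(0) = a_1 = 5
y_2 = S_2(0) = a_2 = -3
y_3 = S_3(0) = a_3 = 3
y_4 = S_4(0) = a_4 = 0
y_5 = S_4(3) = 5
t_q=5 is in segment 2 (τ=1); S_2(τ)=-695/833

y_0=-5 y_1=5 y_2=-3 y_3=3 y_4=0 y_5=5
S(5) = -695/833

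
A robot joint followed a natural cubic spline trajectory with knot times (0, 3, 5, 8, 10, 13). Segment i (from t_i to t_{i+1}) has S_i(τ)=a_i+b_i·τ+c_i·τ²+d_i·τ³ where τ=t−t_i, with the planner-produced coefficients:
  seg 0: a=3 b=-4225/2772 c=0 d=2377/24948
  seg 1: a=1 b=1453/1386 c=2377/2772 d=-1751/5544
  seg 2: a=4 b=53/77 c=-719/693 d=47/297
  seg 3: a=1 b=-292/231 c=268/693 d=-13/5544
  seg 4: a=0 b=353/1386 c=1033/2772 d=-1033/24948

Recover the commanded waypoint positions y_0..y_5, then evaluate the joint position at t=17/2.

y_0=3 y_1=1 y_2=4 y_3=1 y_4=0 y_5=3
S(17/2) = 6865/14784

y_0 = S_0(0) = a_0 = 3
y_1 = S_1(0) = a_1 = 1
y_2 = S_2(0) = a_2 = 4
y_3 = S_3(0) = a_3 = 1
y_4 = S_4(0) = a_4 = 0
y_5 = S_4(3) = 3
t_q=17/2 is in segment 3 (τ=1/2); S_3(τ)=6865/14784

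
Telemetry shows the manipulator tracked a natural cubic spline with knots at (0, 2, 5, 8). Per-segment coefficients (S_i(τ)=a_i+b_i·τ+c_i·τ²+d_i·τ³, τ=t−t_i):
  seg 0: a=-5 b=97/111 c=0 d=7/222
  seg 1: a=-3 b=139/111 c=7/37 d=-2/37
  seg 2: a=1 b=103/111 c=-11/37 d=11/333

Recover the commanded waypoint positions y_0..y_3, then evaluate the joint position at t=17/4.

y_0=-5 y_1=-3 y_2=1 y_3=2
S(17/4) = 189/1184

y_0 = S_0(0) = a_0 = -5
y_1 = S_1(0) = a_1 = -3
y_2 = S_2(0) = a_2 = 1
y_3 = S_2(3) = 2
t_q=17/4 is in segment 1 (τ=9/4); S_1(τ)=189/1184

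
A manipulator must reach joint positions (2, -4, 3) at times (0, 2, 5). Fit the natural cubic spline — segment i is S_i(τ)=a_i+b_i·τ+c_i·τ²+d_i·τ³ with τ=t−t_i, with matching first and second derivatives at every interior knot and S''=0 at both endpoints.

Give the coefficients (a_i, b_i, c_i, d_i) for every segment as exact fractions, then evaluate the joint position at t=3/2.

  seg 0: a=2 b=-61/15 c=0 d=4/15
  seg 1: a=-4 b=-13/15 c=8/5 d=-8/45
S(3/2) = -16/5

Δ: Δ0=-3, Δ1=7/3
row 1: diag=10, rhs=32; c'=3/10, d'=16/5
back: M1=16/5
M: M0=0, M1=16/5, M2=0
seg 0: a=2, c=M0/2=0, d=(M1−M0)/(6·2)=4/15, b=Δ0−h0·(2M0+M1)/6=-61/15
seg 1: a=-4, c=M1/2=8/5, d=(M2−M1)/(6·3)=-8/45, b=Δ1−h1·(2M1+M2)/6=-13/15
t_q=3/2 → seg 0, τ=3/2; S=2+-61/15·τ+0·τ²+4/15·τ³=-16/5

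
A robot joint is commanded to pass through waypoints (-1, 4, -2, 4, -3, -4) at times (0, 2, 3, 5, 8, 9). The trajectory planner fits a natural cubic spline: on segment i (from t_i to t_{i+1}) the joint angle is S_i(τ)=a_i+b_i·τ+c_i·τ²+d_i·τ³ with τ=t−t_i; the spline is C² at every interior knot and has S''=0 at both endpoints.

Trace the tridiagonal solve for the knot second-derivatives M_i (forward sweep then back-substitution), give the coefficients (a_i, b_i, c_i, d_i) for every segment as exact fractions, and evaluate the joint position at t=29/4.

Δ: Δ0=5/2, Δ1=-6, Δ2=3, Δ3=-7/3, Δ4=-1
row 1: diag=6, rhs=-51; c'=1/6, d'=-17/2
row 2: denom=6−1·1/6=35/6; d'=(54−1·-17/2)/(35/6)=75/7
row 3: denom=10−2·12/35=326/35; d'=(-32−2·75/7)/(326/35)=-935/163
row 4: denom=8−3·105/326=2293/326; d'=(8−3·-935/163)/(2293/326)=8218/2293
back: M4=8218/2293
back: M3=-935/163−105/326·8218/2293=-15800/2293
back: M2=75/7−12/35·-15800/2293=29985/2293
back: M1=-17/2−1/6·29985/2293=-24488/2293
M: M0=0, M1=-24488/2293, M2=29985/2293, M3=-15800/2293, M4=8218/2293, M5=0
seg 0: a=-1, c=M0/2=0, d=(M1−M0)/(6·2)=-6122/6879, b=Δ0−h0·(2M0+M1)/6=83371/13758
seg 1: a=4, c=M1/2=-12244/2293, d=(M2−M1)/(6·1)=54473/13758, b=Δ1−h1·(2M1+M2)/6=-63557/13758
seg 2: a=-2, c=M2/2=29985/4586, d=(M3−M2)/(6·2)=-45785/27516, b=Δ2−h2·(2M2+M3)/6=-23533/6879
seg 3: a=4, c=M3/2=-7900/2293, d=(M4−M3)/(6·3)=4003/6879, b=Δ3−h3·(2M3+M4)/6=19022/6879
seg 4: a=-3, c=M4/2=4109/2293, d=(M5−M4)/(6·1)=-4109/6879, b=Δ4−h4·(2M4+M5)/6=-15097/6879
t_q=29/4 → seg 3, τ=9/4; S=4+19022/6879·τ+-7900/2293·τ²+4003/6879·τ³=-86807/146752

  seg 0: a=-1 b=83371/13758 c=0 d=-6122/6879
  seg 1: a=4 b=-63557/13758 c=-12244/2293 d=54473/13758
  seg 2: a=-2 b=-23533/6879 c=29985/4586 d=-45785/27516
  seg 3: a=4 b=19022/6879 c=-7900/2293 d=4003/6879
  seg 4: a=-3 b=-15097/6879 c=4109/2293 d=-4109/6879
S(29/4) = -86807/146752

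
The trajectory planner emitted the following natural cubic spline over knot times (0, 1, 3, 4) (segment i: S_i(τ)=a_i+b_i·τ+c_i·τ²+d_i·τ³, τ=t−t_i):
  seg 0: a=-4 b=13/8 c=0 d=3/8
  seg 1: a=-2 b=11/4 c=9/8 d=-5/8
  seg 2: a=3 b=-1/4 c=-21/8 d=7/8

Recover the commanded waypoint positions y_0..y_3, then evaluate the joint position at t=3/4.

y_0 = S_0(0) = a_0 = -4
y_1 = S_1(0) = a_1 = -2
y_2 = S_2(0) = a_2 = 3
y_3 = S_2(1) = 1
t_q=3/4 is in segment 0 (τ=3/4); S_0(τ)=-1343/512

y_0=-4 y_1=-2 y_2=3 y_3=1
S(3/4) = -1343/512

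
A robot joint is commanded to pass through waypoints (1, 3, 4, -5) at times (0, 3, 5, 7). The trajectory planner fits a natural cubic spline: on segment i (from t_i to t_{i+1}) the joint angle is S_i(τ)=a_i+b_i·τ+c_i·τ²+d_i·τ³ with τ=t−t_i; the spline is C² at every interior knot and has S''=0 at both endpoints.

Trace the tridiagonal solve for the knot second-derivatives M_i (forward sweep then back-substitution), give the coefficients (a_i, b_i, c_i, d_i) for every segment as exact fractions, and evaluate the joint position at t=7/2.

Δ: Δ0=2/3, Δ1=1/2, Δ2=-9/2
row 1: diag=10, rhs=-1; c'=1/5, d'=-1/10
row 2: denom=8−2·1/5=38/5; d'=(-30−2·-1/10)/(38/5)=-149/38
back: M2=-149/38
back: M1=-1/10−1/5·-149/38=13/19
M: M0=0, M1=13/19, M2=-149/38, M3=0
seg 0: a=1, c=M0/2=0, d=(M1−M0)/(6·3)=13/342, b=Δ0−h0·(2M0+M1)/6=37/114
seg 1: a=3, c=M1/2=13/38, d=(M2−M1)/(6·2)=-175/456, b=Δ1−h1·(2M1+M2)/6=77/57
seg 2: a=4, c=M2/2=-149/76, d=(M3−M2)/(6·2)=149/456, b=Δ2−h2·(2M2+M3)/6=-215/114
t_q=7/2 → seg 1, τ=1/2; S=3+77/57·τ+13/38·τ²+-175/456·τ³=4515/1216

  seg 0: a=1 b=37/114 c=0 d=13/342
  seg 1: a=3 b=77/57 c=13/38 d=-175/456
  seg 2: a=4 b=-215/114 c=-149/76 d=149/456
S(7/2) = 4515/1216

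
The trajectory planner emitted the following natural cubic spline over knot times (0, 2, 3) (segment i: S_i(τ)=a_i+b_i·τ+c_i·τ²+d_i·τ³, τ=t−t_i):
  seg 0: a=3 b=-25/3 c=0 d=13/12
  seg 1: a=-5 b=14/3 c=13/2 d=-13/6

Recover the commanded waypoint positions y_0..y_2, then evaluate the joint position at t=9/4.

y_0=3 y_1=-5 y_2=4
S(9/4) = -443/128

y_0 = S_0(0) = a_0 = 3
y_1 = S_1(0) = a_1 = -5
y_2 = S_1(1) = 4
t_q=9/4 is in segment 1 (τ=1/4); S_1(τ)=-443/128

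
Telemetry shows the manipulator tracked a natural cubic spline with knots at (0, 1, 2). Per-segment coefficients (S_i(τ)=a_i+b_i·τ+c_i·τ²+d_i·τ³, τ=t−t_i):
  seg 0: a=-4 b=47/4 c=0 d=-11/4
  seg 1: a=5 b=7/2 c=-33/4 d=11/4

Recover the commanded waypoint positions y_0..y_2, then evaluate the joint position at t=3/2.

y_0 = S_0(0) = a_0 = -4
y_1 = S_1(0) = a_1 = 5
y_2 = S_1(1) = 3
t_q=3/2 is in segment 1 (τ=1/2); S_1(τ)=161/32

y_0=-4 y_1=5 y_2=3
S(3/2) = 161/32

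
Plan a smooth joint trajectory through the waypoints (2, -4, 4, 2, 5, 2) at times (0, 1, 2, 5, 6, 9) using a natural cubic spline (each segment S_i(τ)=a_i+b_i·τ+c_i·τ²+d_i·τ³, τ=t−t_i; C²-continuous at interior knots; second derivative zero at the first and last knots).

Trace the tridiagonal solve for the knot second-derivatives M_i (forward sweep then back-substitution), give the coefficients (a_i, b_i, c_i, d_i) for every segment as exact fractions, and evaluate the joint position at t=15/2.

  seg 0: a=2 b=-16684/1665 c=0 d=6694/1665
  seg 1: a=-4 b=3398/1665 c=6694/555 d=-2032/333
  seg 2: a=4 b=13082/1665 c=-3466/555 d=17002/14985
  seg 3: a=2 b=340/333 c=6604/1665 d=-1103/555
  seg 4: a=5 b=4981/1665 c=-3323/1665 d=3323/14985
S(15/2) = 8503/1480

Δ: Δ0=-6, Δ1=8, Δ2=-2/3, Δ3=3, Δ4=-1
row 1: diag=4, rhs=84; c'=1/4, d'=21
row 2: denom=8−1·1/4=31/4; d'=(-52−1·21)/(31/4)=-292/31
row 3: denom=8−3·12/31=212/31; d'=(22−3·-292/31)/(212/31)=779/106
row 4: denom=8−1·31/212=1665/212; d'=(-24−1·779/106)/(1665/212)=-6646/1665
back: M4=-6646/1665
back: M3=779/106−31/212·-6646/1665=13208/1665
back: M2=-292/31−12/31·13208/1665=-6932/555
back: M1=21−1/4·-6932/555=13388/555
M: M0=0, M1=13388/555, M2=-6932/555, M3=13208/1665, M4=-6646/1665, M5=0
seg 0: a=2, c=M0/2=0, d=(M1−M0)/(6·1)=6694/1665, b=Δ0−h0·(2M0+M1)/6=-16684/1665
seg 1: a=-4, c=M1/2=6694/555, d=(M2−M1)/(6·1)=-2032/333, b=Δ1−h1·(2M1+M2)/6=3398/1665
seg 2: a=4, c=M2/2=-3466/555, d=(M3−M2)/(6·3)=17002/14985, b=Δ2−h2·(2M2+M3)/6=13082/1665
seg 3: a=2, c=M3/2=6604/1665, d=(M4−M3)/(6·1)=-1103/555, b=Δ3−h3·(2M3+M4)/6=340/333
seg 4: a=5, c=M4/2=-3323/1665, d=(M5−M4)/(6·3)=3323/14985, b=Δ4−h4·(2M4+M5)/6=4981/1665
t_q=15/2 → seg 4, τ=3/2; S=5+4981/1665·τ+-3323/1665·τ²+3323/14985·τ³=8503/1480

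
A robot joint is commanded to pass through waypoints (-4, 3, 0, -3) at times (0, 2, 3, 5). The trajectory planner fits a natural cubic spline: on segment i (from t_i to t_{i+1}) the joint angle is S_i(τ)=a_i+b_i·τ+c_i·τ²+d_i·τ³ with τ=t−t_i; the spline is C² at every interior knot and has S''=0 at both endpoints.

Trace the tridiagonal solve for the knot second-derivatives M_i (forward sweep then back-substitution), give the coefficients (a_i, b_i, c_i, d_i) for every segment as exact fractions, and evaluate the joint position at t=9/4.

  seg 0: a=-4 b=407/70 c=0 d=-81/140
  seg 1: a=3 b=-79/70 c=-243/70 d=8/5
  seg 2: a=0 b=-229/70 c=93/70 d=-31/140
S(9/4) = 2829/1120

Δ: Δ0=7/2, Δ1=-3, Δ2=-3/2
row 1: diag=6, rhs=-39; c'=1/6, d'=-13/2
row 2: denom=6−1·1/6=35/6; d'=(9−1·-13/2)/(35/6)=93/35
back: M2=93/35
back: M1=-13/2−1/6·93/35=-243/35
M: M0=0, M1=-243/35, M2=93/35, M3=0
seg 0: a=-4, c=M0/2=0, d=(M1−M0)/(6·2)=-81/140, b=Δ0−h0·(2M0+M1)/6=407/70
seg 1: a=3, c=M1/2=-243/70, d=(M2−M1)/(6·1)=8/5, b=Δ1−h1·(2M1+M2)/6=-79/70
seg 2: a=0, c=M2/2=93/70, d=(M3−M2)/(6·2)=-31/140, b=Δ2−h2·(2M2+M3)/6=-229/70
t_q=9/4 → seg 1, τ=1/4; S=3+-79/70·τ+-243/70·τ²+8/5·τ³=2829/1120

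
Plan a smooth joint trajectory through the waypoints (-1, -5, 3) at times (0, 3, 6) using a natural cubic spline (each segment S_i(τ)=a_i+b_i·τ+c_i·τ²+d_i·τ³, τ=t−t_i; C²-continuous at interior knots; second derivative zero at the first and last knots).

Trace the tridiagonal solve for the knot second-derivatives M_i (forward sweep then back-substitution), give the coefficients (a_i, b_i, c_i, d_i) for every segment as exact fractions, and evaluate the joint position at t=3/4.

  seg 0: a=-1 b=-7/3 c=0 d=1/9
  seg 1: a=-5 b=2/3 c=1 d=-1/9
S(3/4) = -173/64

Δ: Δ0=-4/3, Δ1=8/3
row 1: diag=12, rhs=24; c'=1/4, d'=2
back: M1=2
M: M0=0, M1=2, M2=0
seg 0: a=-1, c=M0/2=0, d=(M1−M0)/(6·3)=1/9, b=Δ0−h0·(2M0+M1)/6=-7/3
seg 1: a=-5, c=M1/2=1, d=(M2−M1)/(6·3)=-1/9, b=Δ1−h1·(2M1+M2)/6=2/3
t_q=3/4 → seg 0, τ=3/4; S=-1+-7/3·τ+0·τ²+1/9·τ³=-173/64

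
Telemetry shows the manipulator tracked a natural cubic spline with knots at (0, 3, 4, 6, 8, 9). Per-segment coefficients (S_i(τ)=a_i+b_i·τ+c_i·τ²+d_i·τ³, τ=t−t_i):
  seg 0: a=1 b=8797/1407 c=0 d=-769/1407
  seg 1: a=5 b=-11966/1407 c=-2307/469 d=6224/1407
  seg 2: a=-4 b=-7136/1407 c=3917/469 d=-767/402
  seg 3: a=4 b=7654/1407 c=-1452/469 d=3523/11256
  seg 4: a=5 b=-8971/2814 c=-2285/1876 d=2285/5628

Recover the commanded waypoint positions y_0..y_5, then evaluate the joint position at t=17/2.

y_0 = S_0(0) = a_0 = 1
y_1 = S_1(0) = a_1 = 5
y_2 = S_2(0) = a_2 = -4
y_3 = S_3(0) = a_3 = 4
y_4 = S_4(0) = a_4 = 5
y_5 = S_4(1) = 1
t_q=17/2 is in segment 4 (τ=1/2); S_4(τ)=47309/15008

y_0=1 y_1=5 y_2=-4 y_3=4 y_4=5 y_5=1
S(17/2) = 47309/15008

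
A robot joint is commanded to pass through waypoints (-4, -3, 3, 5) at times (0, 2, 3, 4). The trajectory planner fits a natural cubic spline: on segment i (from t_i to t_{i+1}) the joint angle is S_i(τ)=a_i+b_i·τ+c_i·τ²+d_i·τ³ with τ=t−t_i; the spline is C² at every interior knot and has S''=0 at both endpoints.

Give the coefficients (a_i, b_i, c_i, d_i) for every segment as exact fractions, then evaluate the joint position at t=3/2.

  seg 0: a=-4 b=-81/46 c=0 d=13/23
  seg 1: a=-3 b=231/46 c=78/23 d=-111/46
  seg 2: a=3 b=105/23 c=-177/46 d=59/46
S(3/2) = -871/184

Δ: Δ0=1/2, Δ1=6, Δ2=2
row 1: diag=6, rhs=33; c'=1/6, d'=11/2
row 2: denom=4−1·1/6=23/6; d'=(-24−1·11/2)/(23/6)=-177/23
back: M2=-177/23
back: M1=11/2−1/6·-177/23=156/23
M: M0=0, M1=156/23, M2=-177/23, M3=0
seg 0: a=-4, c=M0/2=0, d=(M1−M0)/(6·2)=13/23, b=Δ0−h0·(2M0+M1)/6=-81/46
seg 1: a=-3, c=M1/2=78/23, d=(M2−M1)/(6·1)=-111/46, b=Δ1−h1·(2M1+M2)/6=231/46
seg 2: a=3, c=M2/2=-177/46, d=(M3−M2)/(6·1)=59/46, b=Δ2−h2·(2M2+M3)/6=105/23
t_q=3/2 → seg 0, τ=3/2; S=-4+-81/46·τ+0·τ²+13/23·τ³=-871/184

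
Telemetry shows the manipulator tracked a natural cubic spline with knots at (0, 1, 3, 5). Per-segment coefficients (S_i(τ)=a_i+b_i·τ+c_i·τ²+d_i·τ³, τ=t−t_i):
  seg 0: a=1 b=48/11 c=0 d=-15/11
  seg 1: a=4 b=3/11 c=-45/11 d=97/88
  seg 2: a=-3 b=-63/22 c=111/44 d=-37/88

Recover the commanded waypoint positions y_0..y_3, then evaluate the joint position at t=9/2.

y_0 = S_0(0) = a_0 = 1
y_1 = S_1(0) = a_1 = 4
y_2 = S_2(0) = a_2 = -3
y_3 = S_2(2) = -2
t_q=9/2 is in segment 2 (τ=3/2); S_2(τ)=-2139/704

y_0=1 y_1=4 y_2=-3 y_3=-2
S(9/2) = -2139/704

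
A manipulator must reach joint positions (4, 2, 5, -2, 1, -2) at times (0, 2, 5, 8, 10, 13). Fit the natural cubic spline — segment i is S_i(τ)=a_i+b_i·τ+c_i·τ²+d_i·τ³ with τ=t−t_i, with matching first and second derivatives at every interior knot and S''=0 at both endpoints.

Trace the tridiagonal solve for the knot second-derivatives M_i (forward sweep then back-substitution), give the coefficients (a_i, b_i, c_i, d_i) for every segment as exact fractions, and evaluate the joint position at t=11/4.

Δ: Δ0=-1, Δ1=1, Δ2=-7/3, Δ3=3/2, Δ4=-1
row 1: diag=10, rhs=12; c'=3/10, d'=6/5
row 2: denom=12−3·3/10=111/10; d'=(-20−3·6/5)/(111/10)=-236/111
row 3: denom=10−3·10/37=340/37; d'=(23−3·-236/111)/(340/37)=1087/340
row 4: denom=10−2·37/170=813/85; d'=(-15−2·1087/340)/(813/85)=-3637/1626
back: M4=-3637/1626
back: M3=1087/340−37/170·-3637/1626=2995/813
back: M2=-236/111−10/37·2995/813=-846/271
back: M1=6/5−3/10·-846/271=579/271
M: M0=0, M1=579/271, M2=-846/271, M3=2995/813, M4=-3637/1626, M5=0
seg 0: a=4, c=M0/2=0, d=(M1−M0)/(6·2)=193/1084, b=Δ0−h0·(2M0+M1)/6=-464/271
seg 1: a=2, c=M1/2=579/542, d=(M2−M1)/(6·3)=-475/1626, b=Δ1−h1·(2M1+M2)/6=115/271
seg 2: a=5, c=M2/2=-423/271, d=(M3−M2)/(6·3)=5533/14634, b=Δ2−h2·(2M2+M3)/6=-571/542
seg 3: a=-2, c=M3/2=2995/1626, d=(M4−M3)/(6·2)=-3209/6504, b=Δ3−h3·(2M3+M4)/6=-57/271
seg 4: a=1, c=M4/2=-3637/3252, d=(M5−M4)/(6·3)=3637/29268, b=Δ4−h4·(2M4+M5)/6=2011/1626
t_q=11/4 → seg 1, τ=3/4; S=2+115/271·τ+579/542·τ²+-475/1626·τ³=96985/34688

  seg 0: a=4 b=-464/271 c=0 d=193/1084
  seg 1: a=2 b=115/271 c=579/542 d=-475/1626
  seg 2: a=5 b=-571/542 c=-423/271 d=5533/14634
  seg 3: a=-2 b=-57/271 c=2995/1626 d=-3209/6504
  seg 4: a=1 b=2011/1626 c=-3637/3252 d=3637/29268
S(11/4) = 96985/34688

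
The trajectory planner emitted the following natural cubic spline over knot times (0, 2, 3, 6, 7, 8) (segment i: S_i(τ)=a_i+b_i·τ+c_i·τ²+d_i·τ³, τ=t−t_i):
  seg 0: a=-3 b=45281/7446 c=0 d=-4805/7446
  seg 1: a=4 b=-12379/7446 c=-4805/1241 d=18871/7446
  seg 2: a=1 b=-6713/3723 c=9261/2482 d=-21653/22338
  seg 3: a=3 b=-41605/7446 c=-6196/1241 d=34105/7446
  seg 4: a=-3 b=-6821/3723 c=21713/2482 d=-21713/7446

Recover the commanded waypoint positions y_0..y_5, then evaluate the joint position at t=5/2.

y_0=-3 y_1=4 y_2=1 y_3=3 y_4=-3 y_5=1
S(5/2) = 49989/19856

y_0 = S_0(0) = a_0 = -3
y_1 = S_1(0) = a_1 = 4
y_2 = S_2(0) = a_2 = 1
y_3 = S_3(0) = a_3 = 3
y_4 = S_4(0) = a_4 = -3
y_5 = S_4(1) = 1
t_q=5/2 is in segment 1 (τ=1/2); S_1(τ)=49989/19856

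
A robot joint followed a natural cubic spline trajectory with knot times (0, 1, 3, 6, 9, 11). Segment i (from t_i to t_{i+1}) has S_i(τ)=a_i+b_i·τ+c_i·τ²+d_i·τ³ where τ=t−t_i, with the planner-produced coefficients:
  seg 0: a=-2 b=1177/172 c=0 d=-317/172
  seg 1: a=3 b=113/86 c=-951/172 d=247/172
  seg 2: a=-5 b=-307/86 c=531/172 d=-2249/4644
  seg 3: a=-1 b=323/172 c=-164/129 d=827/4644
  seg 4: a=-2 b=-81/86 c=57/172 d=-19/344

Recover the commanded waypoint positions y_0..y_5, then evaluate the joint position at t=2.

y_0 = S_0(0) = a_0 = -2
y_1 = S_1(0) = a_1 = 3
y_2 = S_2(0) = a_2 = -5
y_3 = S_3(0) = a_3 = -1
y_4 = S_4(0) = a_4 = -2
y_5 = S_4(2) = -3
t_q=2 is in segment 1 (τ=1); S_1(τ)=19/86

y_0=-2 y_1=3 y_2=-5 y_3=-1 y_4=-2 y_5=-3
S(2) = 19/86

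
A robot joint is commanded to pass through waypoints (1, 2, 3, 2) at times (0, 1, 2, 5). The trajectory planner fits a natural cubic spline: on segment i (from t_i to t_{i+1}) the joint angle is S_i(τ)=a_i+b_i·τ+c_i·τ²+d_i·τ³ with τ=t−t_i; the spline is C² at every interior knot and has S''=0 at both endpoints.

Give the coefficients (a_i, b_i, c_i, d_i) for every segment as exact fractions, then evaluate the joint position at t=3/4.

  seg 0: a=1 b=89/93 c=0 d=4/93
  seg 1: a=2 b=101/93 c=4/31 d=-20/93
  seg 2: a=3 b=65/93 c=-16/31 d=16/279
S(3/4) = 861/496

Δ: Δ0=1, Δ1=1, Δ2=-1/3
row 1: diag=4, rhs=0; c'=1/4, d'=0
row 2: denom=8−1·1/4=31/4; d'=(-8−1·0)/(31/4)=-32/31
back: M2=-32/31
back: M1=0−1/4·-32/31=8/31
M: M0=0, M1=8/31, M2=-32/31, M3=0
seg 0: a=1, c=M0/2=0, d=(M1−M0)/(6·1)=4/93, b=Δ0−h0·(2M0+M1)/6=89/93
seg 1: a=2, c=M1/2=4/31, d=(M2−M1)/(6·1)=-20/93, b=Δ1−h1·(2M1+M2)/6=101/93
seg 2: a=3, c=M2/2=-16/31, d=(M3−M2)/(6·3)=16/279, b=Δ2−h2·(2M2+M3)/6=65/93
t_q=3/4 → seg 0, τ=3/4; S=1+89/93·τ+0·τ²+4/93·τ³=861/496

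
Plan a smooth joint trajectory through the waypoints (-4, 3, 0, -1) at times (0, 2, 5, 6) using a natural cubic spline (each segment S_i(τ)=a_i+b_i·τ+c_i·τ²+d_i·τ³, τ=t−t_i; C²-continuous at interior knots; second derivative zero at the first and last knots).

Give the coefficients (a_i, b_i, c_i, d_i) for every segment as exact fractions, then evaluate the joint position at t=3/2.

  seg 0: a=-4 b=641/142 c=0 d=-18/71
  seg 1: a=3 b=209/142 c=-108/71 d=33/142
  seg 2: a=0 b=-98/71 c=81/142 d=-27/142
S(3/2) = 136/71

Δ: Δ0=7/2, Δ1=-1, Δ2=-1
row 1: diag=10, rhs=-27; c'=3/10, d'=-27/10
row 2: denom=8−3·3/10=71/10; d'=(0−3·-27/10)/(71/10)=81/71
back: M2=81/71
back: M1=-27/10−3/10·81/71=-216/71
M: M0=0, M1=-216/71, M2=81/71, M3=0
seg 0: a=-4, c=M0/2=0, d=(M1−M0)/(6·2)=-18/71, b=Δ0−h0·(2M0+M1)/6=641/142
seg 1: a=3, c=M1/2=-108/71, d=(M2−M1)/(6·3)=33/142, b=Δ1−h1·(2M1+M2)/6=209/142
seg 2: a=0, c=M2/2=81/142, d=(M3−M2)/(6·1)=-27/142, b=Δ2−h2·(2M2+M3)/6=-98/71
t_q=3/2 → seg 0, τ=3/2; S=-4+641/142·τ+0·τ²+-18/71·τ³=136/71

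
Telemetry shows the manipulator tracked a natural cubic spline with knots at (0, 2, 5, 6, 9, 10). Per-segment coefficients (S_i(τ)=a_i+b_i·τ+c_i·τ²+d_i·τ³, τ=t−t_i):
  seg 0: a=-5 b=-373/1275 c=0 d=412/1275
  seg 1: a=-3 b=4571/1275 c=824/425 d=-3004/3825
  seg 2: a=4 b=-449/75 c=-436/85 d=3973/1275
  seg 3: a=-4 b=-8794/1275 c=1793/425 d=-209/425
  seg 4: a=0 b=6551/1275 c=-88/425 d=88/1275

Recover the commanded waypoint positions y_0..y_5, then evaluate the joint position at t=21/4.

y_0 = S_0(0) = a_0 = -5
y_1 = S_1(0) = a_1 = -3
y_2 = S_2(0) = a_2 = 4
y_3 = S_3(0) = a_3 = -4
y_4 = S_4(0) = a_4 = 0
y_5 = S_4(1) = 5
t_q=21/4 is in segment 2 (τ=1/4); S_2(τ)=12139/5440

y_0=-5 y_1=-3 y_2=4 y_3=-4 y_4=0 y_5=5
S(21/4) = 12139/5440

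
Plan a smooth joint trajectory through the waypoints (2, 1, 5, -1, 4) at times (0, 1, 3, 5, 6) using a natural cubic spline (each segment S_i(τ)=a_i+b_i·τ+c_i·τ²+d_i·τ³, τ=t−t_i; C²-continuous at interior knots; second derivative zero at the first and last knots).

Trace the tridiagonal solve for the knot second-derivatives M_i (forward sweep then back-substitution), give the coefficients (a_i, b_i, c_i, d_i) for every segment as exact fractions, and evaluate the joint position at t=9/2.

Δ: Δ0=-1, Δ1=2, Δ2=-3, Δ3=5
row 1: diag=6, rhs=18; c'=1/3, d'=3
row 2: denom=8−2·1/3=22/3; d'=(-30−2·3)/(22/3)=-54/11
row 3: denom=6−2·3/11=60/11; d'=(48−2·-54/11)/(60/11)=53/5
back: M3=53/5
back: M2=-54/11−3/11·53/5=-39/5
back: M1=3−1/3·-39/5=28/5
M: M0=0, M1=28/5, M2=-39/5, M3=53/5, M4=0
seg 0: a=2, c=M0/2=0, d=(M1−M0)/(6·1)=14/15, b=Δ0−h0·(2M0+M1)/6=-29/15
seg 1: a=1, c=M1/2=14/5, d=(M2−M1)/(6·2)=-67/60, b=Δ1−h1·(2M1+M2)/6=13/15
seg 2: a=5, c=M2/2=-39/10, d=(M3−M2)/(6·2)=23/15, b=Δ2−h2·(2M2+M3)/6=-4/3
seg 3: a=-1, c=M3/2=53/10, d=(M4−M3)/(6·1)=-53/30, b=Δ3−h3·(2M3+M4)/6=22/15
t_q=9/2 → seg 2, τ=3/2; S=5+-4/3·τ+-39/10·τ²+23/15·τ³=-3/5

  seg 0: a=2 b=-29/15 c=0 d=14/15
  seg 1: a=1 b=13/15 c=14/5 d=-67/60
  seg 2: a=5 b=-4/3 c=-39/10 d=23/15
  seg 3: a=-1 b=22/15 c=53/10 d=-53/30
S(9/2) = -3/5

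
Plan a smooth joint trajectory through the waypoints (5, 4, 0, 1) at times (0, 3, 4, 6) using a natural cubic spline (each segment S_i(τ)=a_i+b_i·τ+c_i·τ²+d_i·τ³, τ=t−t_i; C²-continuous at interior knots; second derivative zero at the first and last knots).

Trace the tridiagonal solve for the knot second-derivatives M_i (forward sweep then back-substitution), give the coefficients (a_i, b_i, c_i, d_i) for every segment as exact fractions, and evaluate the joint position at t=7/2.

Δ: Δ0=-1/3, Δ1=-4, Δ2=1/2
row 1: diag=8, rhs=-22; c'=1/8, d'=-11/4
row 2: denom=6−1·1/8=47/8; d'=(27−1·-11/4)/(47/8)=238/47
back: M2=238/47
back: M1=-11/4−1/8·238/47=-159/47
M: M0=0, M1=-159/47, M2=238/47, M3=0
seg 0: a=5, c=M0/2=0, d=(M1−M0)/(6·3)=-53/282, b=Δ0−h0·(2M0+M1)/6=383/282
seg 1: a=4, c=M1/2=-159/94, d=(M2−M1)/(6·1)=397/282, b=Δ1−h1·(2M1+M2)/6=-524/141
seg 2: a=0, c=M2/2=119/47, d=(M3−M2)/(6·2)=-119/282, b=Δ2−h2·(2M2+M3)/6=-811/282
t_q=7/2 → seg 1, τ=1/2; S=4+-524/141·τ+-159/94·τ²+397/282·τ³=1425/752

  seg 0: a=5 b=383/282 c=0 d=-53/282
  seg 1: a=4 b=-524/141 c=-159/94 d=397/282
  seg 2: a=0 b=-811/282 c=119/47 d=-119/282
S(7/2) = 1425/752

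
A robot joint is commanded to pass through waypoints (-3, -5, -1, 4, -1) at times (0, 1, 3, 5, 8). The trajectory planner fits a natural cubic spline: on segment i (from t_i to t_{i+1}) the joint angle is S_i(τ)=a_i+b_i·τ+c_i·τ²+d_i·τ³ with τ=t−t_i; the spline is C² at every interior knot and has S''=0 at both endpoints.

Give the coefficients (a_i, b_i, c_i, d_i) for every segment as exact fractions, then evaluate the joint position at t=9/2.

Δ: Δ0=-2, Δ1=2, Δ2=5/2, Δ3=-5/3
row 1: diag=6, rhs=24; c'=1/3, d'=4
row 2: denom=8−2·1/3=22/3; d'=(3−2·4)/(22/3)=-15/22
row 3: denom=10−2·3/11=104/11; d'=(-25−2·-15/22)/(104/11)=-5/2
back: M3=-5/2
back: M2=-15/22−3/11·-5/2=0
back: M1=4−1/3·0=4
M: M0=0, M1=4, M2=0, M3=-5/2, M4=0
seg 0: a=-3, c=M0/2=0, d=(M1−M0)/(6·1)=2/3, b=Δ0−h0·(2M0+M1)/6=-8/3
seg 1: a=-5, c=M1/2=2, d=(M2−M1)/(6·2)=-1/3, b=Δ1−h1·(2M1+M2)/6=-2/3
seg 2: a=-1, c=M2/2=0, d=(M3−M2)/(6·2)=-5/24, b=Δ2−h2·(2M2+M3)/6=10/3
seg 3: a=4, c=M3/2=-5/4, d=(M4−M3)/(6·3)=5/36, b=Δ3−h3·(2M3+M4)/6=5/6
t_q=9/2 → seg 2, τ=3/2; S=-1+10/3·τ+0·τ²+-5/24·τ³=211/64

  seg 0: a=-3 b=-8/3 c=0 d=2/3
  seg 1: a=-5 b=-2/3 c=2 d=-1/3
  seg 2: a=-1 b=10/3 c=0 d=-5/24
  seg 3: a=4 b=5/6 c=-5/4 d=5/36
S(9/2) = 211/64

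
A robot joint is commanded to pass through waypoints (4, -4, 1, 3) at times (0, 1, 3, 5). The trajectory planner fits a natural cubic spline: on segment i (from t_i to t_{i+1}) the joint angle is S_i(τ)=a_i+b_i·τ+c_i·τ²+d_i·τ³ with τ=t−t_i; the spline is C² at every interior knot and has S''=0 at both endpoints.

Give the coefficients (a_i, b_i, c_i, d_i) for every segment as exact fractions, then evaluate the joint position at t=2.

  seg 0: a=4 b=-439/44 c=0 d=87/44
  seg 1: a=-4 b=-89/22 c=261/44 d=-117/88
  seg 2: a=1 b=41/11 c=-45/22 d=15/44
S(2) = -303/88

Δ: Δ0=-8, Δ1=5/2, Δ2=1
row 1: diag=6, rhs=63; c'=1/3, d'=21/2
row 2: denom=8−2·1/3=22/3; d'=(-9−2·21/2)/(22/3)=-45/11
back: M2=-45/11
back: M1=21/2−1/3·-45/11=261/22
M: M0=0, M1=261/22, M2=-45/11, M3=0
seg 0: a=4, c=M0/2=0, d=(M1−M0)/(6·1)=87/44, b=Δ0−h0·(2M0+M1)/6=-439/44
seg 1: a=-4, c=M1/2=261/44, d=(M2−M1)/(6·2)=-117/88, b=Δ1−h1·(2M1+M2)/6=-89/22
seg 2: a=1, c=M2/2=-45/22, d=(M3−M2)/(6·2)=15/44, b=Δ2−h2·(2M2+M3)/6=41/11
t_q=2 → seg 1, τ=1; S=-4+-89/22·τ+261/44·τ²+-117/88·τ³=-303/88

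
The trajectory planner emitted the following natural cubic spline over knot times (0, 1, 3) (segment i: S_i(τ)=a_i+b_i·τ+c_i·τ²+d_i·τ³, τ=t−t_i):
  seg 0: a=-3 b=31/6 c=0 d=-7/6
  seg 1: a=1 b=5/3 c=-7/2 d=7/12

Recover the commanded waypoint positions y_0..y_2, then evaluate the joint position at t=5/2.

y_0=-3 y_1=1 y_2=-5
S(5/2) = -77/32

y_0 = S_0(0) = a_0 = -3
y_1 = S_1(0) = a_1 = 1
y_2 = S_1(2) = -5
t_q=5/2 is in segment 1 (τ=3/2); S_1(τ)=-77/32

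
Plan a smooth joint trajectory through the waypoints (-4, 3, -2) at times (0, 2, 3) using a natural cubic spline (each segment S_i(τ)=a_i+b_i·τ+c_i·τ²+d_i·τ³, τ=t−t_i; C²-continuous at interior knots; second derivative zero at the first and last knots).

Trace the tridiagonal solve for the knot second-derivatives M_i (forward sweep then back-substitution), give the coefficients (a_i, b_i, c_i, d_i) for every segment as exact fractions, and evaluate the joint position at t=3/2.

Δ: Δ0=7/2, Δ1=-5
row 1: diag=6, rhs=-51; c'=1/6, d'=-17/2
back: M1=-17/2
M: M0=0, M1=-17/2, M2=0
seg 0: a=-4, c=M0/2=0, d=(M1−M0)/(6·2)=-17/24, b=Δ0−h0·(2M0+M1)/6=19/3
seg 1: a=3, c=M1/2=-17/4, d=(M2−M1)/(6·1)=17/12, b=Δ1−h1·(2M1+M2)/6=-13/6
t_q=3/2 → seg 0, τ=3/2; S=-4+19/3·τ+0·τ²+-17/24·τ³=199/64

  seg 0: a=-4 b=19/3 c=0 d=-17/24
  seg 1: a=3 b=-13/6 c=-17/4 d=17/12
S(3/2) = 199/64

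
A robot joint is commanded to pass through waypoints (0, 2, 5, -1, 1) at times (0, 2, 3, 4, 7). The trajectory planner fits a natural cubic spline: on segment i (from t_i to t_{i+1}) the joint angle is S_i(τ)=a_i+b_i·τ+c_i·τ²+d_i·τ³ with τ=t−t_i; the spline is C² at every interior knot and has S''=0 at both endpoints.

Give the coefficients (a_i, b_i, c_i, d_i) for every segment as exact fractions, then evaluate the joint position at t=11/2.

Δ: Δ0=1, Δ1=3, Δ2=-6, Δ3=2/3
row 1: diag=6, rhs=12; c'=1/6, d'=2
row 2: denom=4−1·1/6=23/6; d'=(-54−1·2)/(23/6)=-336/23
row 3: denom=8−1·6/23=178/23; d'=(40−1·-336/23)/(178/23)=628/89
back: M3=628/89
back: M2=-336/23−6/23·628/89=-1464/89
back: M1=2−1/6·-1464/89=422/89
M: M0=0, M1=422/89, M2=-1464/89, M3=628/89, M4=0
seg 0: a=0, c=M0/2=0, d=(M1−M0)/(6·2)=211/534, b=Δ0−h0·(2M0+M1)/6=-155/267
seg 1: a=2, c=M1/2=211/89, d=(M2−M1)/(6·1)=-943/267, b=Δ1−h1·(2M1+M2)/6=1111/267
seg 2: a=5, c=M2/2=-732/89, d=(M3−M2)/(6·1)=1046/267, b=Δ2−h2·(2M2+M3)/6=-452/267
seg 3: a=-1, c=M3/2=314/89, d=(M4−M3)/(6·3)=-314/801, b=Δ3−h3·(2M3+M4)/6=-1706/267
t_q=11/2 → seg 3, τ=3/2; S=-1+-1706/267·τ+314/89·τ²+-314/801·τ³=-1413/356

  seg 0: a=0 b=-155/267 c=0 d=211/534
  seg 1: a=2 b=1111/267 c=211/89 d=-943/267
  seg 2: a=5 b=-452/267 c=-732/89 d=1046/267
  seg 3: a=-1 b=-1706/267 c=314/89 d=-314/801
S(11/2) = -1413/356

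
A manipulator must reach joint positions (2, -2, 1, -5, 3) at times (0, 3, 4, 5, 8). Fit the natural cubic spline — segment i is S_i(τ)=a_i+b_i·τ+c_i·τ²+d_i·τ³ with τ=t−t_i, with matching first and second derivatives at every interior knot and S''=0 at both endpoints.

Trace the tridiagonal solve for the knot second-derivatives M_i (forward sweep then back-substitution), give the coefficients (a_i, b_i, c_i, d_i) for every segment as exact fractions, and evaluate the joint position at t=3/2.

Δ: Δ0=-4/3, Δ1=3, Δ2=-6, Δ3=8/3
row 1: diag=8, rhs=26; c'=1/8, d'=13/4
row 2: denom=4−1·1/8=31/8; d'=(-54−1·13/4)/(31/8)=-458/31
row 3: denom=8−1·8/31=240/31; d'=(52−1·-458/31)/(240/31)=69/8
back: M3=69/8
back: M2=-458/31−8/31·69/8=-17
back: M1=13/4−1/8·-17=43/8
M: M0=0, M1=43/8, M2=-17, M3=69/8, M4=0
seg 0: a=2, c=M0/2=0, d=(M1−M0)/(6·3)=43/144, b=Δ0−h0·(2M0+M1)/6=-193/48
seg 1: a=-2, c=M1/2=43/16, d=(M2−M1)/(6·1)=-179/48, b=Δ1−h1·(2M1+M2)/6=97/24
seg 2: a=1, c=M2/2=-17/2, d=(M3−M2)/(6·1)=205/48, b=Δ2−h2·(2M2+M3)/6=-85/48
seg 3: a=-5, c=M3/2=69/16, d=(M4−M3)/(6·3)=-23/48, b=Δ3−h3·(2M3+M4)/6=-143/24
t_q=3/2 → seg 0, τ=3/2; S=2+-193/48·τ+0·τ²+43/144·τ³=-387/128

  seg 0: a=2 b=-193/48 c=0 d=43/144
  seg 1: a=-2 b=97/24 c=43/16 d=-179/48
  seg 2: a=1 b=-85/48 c=-17/2 d=205/48
  seg 3: a=-5 b=-143/24 c=69/16 d=-23/48
S(3/2) = -387/128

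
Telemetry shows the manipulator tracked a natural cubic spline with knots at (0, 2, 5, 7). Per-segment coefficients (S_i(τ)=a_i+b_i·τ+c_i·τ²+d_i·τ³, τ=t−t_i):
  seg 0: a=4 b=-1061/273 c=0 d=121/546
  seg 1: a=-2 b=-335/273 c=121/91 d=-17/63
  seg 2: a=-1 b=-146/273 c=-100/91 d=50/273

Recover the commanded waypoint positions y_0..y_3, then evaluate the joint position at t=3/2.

y_0=4 y_1=-2 y_2=-1 y_3=-5
S(3/2) = -225/208

y_0 = S_0(0) = a_0 = 4
y_1 = S_1(0) = a_1 = -2
y_2 = S_2(0) = a_2 = -1
y_3 = S_2(2) = -5
t_q=3/2 is in segment 0 (τ=3/2); S_0(τ)=-225/208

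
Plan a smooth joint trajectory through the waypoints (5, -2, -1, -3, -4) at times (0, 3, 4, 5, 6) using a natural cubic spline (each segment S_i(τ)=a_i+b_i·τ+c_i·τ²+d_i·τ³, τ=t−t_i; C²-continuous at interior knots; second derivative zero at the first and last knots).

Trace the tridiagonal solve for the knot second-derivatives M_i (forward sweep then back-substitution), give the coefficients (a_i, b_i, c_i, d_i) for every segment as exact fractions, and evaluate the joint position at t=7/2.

Δ: Δ0=-7/3, Δ1=1, Δ2=-2, Δ3=-1
row 1: diag=8, rhs=20; c'=1/8, d'=5/2
row 2: denom=4−1·1/8=31/8; d'=(-18−1·5/2)/(31/8)=-164/31
row 3: denom=4−1·8/31=116/31; d'=(6−1·-164/31)/(116/31)=175/58
back: M3=175/58
back: M2=-164/31−8/31·175/58=-176/29
back: M1=5/2−1/8·-176/29=189/58
M: M0=0, M1=189/58, M2=-176/29, M3=175/58, M4=0
seg 0: a=5, c=M0/2=0, d=(M1−M0)/(6·3)=21/116, b=Δ0−h0·(2M0+M1)/6=-1379/348
seg 1: a=-2, c=M1/2=189/116, d=(M2−M1)/(6·1)=-541/348, b=Δ1−h1·(2M1+M2)/6=161/174
seg 2: a=-1, c=M2/2=-88/29, d=(M3−M2)/(6·1)=527/348, b=Δ2−h2·(2M2+M3)/6=-167/348
seg 3: a=-3, c=M3/2=175/116, d=(M4−M3)/(6·1)=-175/348, b=Δ3−h3·(2M3+M4)/6=-349/174
t_q=7/2 → seg 1, τ=1/2; S=-2+161/174·τ+189/116·τ²+-541/348·τ³=-1229/928

  seg 0: a=5 b=-1379/348 c=0 d=21/116
  seg 1: a=-2 b=161/174 c=189/116 d=-541/348
  seg 2: a=-1 b=-167/348 c=-88/29 d=527/348
  seg 3: a=-3 b=-349/174 c=175/116 d=-175/348
S(7/2) = -1229/928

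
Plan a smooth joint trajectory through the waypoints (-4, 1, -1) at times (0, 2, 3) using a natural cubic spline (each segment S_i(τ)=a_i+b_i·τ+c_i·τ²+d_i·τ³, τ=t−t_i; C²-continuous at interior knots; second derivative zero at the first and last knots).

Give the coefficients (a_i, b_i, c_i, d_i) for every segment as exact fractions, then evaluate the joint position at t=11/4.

  seg 0: a=-4 b=4 c=0 d=-3/8
  seg 1: a=1 b=-1/2 c=-9/4 d=3/4
S(11/4) = -83/256

Δ: Δ0=5/2, Δ1=-2
row 1: diag=6, rhs=-27; c'=1/6, d'=-9/2
back: M1=-9/2
M: M0=0, M1=-9/2, M2=0
seg 0: a=-4, c=M0/2=0, d=(M1−M0)/(6·2)=-3/8, b=Δ0−h0·(2M0+M1)/6=4
seg 1: a=1, c=M1/2=-9/4, d=(M2−M1)/(6·1)=3/4, b=Δ1−h1·(2M1+M2)/6=-1/2
t_q=11/4 → seg 1, τ=3/4; S=1+-1/2·τ+-9/4·τ²+3/4·τ³=-83/256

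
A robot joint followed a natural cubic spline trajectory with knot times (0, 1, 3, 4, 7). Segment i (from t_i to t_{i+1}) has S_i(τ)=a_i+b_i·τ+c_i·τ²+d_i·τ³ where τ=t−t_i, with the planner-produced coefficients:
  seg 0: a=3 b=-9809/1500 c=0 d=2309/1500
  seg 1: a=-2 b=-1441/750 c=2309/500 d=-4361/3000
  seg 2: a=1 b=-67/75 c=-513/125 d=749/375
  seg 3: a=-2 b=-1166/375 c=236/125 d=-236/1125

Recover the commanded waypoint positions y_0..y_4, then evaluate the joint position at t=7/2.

y_0=3 y_1=-2 y_2=1 y_3=-2 y_4=0
S(7/2) = -223/1000

y_0 = S_0(0) = a_0 = 3
y_1 = S_1(0) = a_1 = -2
y_2 = S_2(0) = a_2 = 1
y_3 = S_3(0) = a_3 = -2
y_4 = S_3(3) = 0
t_q=7/2 is in segment 2 (τ=1/2); S_2(τ)=-223/1000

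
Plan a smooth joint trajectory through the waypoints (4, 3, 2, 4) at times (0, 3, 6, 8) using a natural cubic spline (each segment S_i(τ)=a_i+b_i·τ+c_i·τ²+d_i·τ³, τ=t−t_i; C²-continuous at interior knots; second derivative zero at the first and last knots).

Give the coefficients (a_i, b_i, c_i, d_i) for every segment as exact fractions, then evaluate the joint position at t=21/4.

Δ: Δ0=-1/3, Δ1=-1/3, Δ2=1
row 1: diag=12, rhs=0; c'=1/4, d'=0
row 2: denom=10−3·1/4=37/4; d'=(8−3·0)/(37/4)=32/37
back: M2=32/37
back: M1=0−1/4·32/37=-8/37
M: M0=0, M1=-8/37, M2=32/37, M3=0
seg 0: a=4, c=M0/2=0, d=(M1−M0)/(6·3)=-4/333, b=Δ0−h0·(2M0+M1)/6=-25/111
seg 1: a=3, c=M1/2=-4/37, d=(M2−M1)/(6·3)=20/333, b=Δ1−h1·(2M1+M2)/6=-61/111
seg 2: a=2, c=M2/2=16/37, d=(M3−M2)/(6·2)=-8/111, b=Δ2−h2·(2M2+M3)/6=47/111
t_q=21/4 → seg 1, τ=9/4; S=3+-61/111·τ+-4/37·τ²+20/333·τ³=1125/592

  seg 0: a=4 b=-25/111 c=0 d=-4/333
  seg 1: a=3 b=-61/111 c=-4/37 d=20/333
  seg 2: a=2 b=47/111 c=16/37 d=-8/111
S(21/4) = 1125/592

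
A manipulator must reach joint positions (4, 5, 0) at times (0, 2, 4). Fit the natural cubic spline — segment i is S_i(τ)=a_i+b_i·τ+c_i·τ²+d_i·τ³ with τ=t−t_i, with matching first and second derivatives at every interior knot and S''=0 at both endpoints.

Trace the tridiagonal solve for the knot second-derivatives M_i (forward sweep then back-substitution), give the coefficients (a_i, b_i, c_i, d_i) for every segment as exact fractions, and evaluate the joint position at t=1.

Δ: Δ0=1/2, Δ1=-5/2
row 1: diag=8, rhs=-18; c'=1/4, d'=-9/4
back: M1=-9/4
M: M0=0, M1=-9/4, M2=0
seg 0: a=4, c=M0/2=0, d=(M1−M0)/(6·2)=-3/16, b=Δ0−h0·(2M0+M1)/6=5/4
seg 1: a=5, c=M1/2=-9/8, d=(M2−M1)/(6·2)=3/16, b=Δ1−h1·(2M1+M2)/6=-1
t_q=1 → seg 0, τ=1; S=4+5/4·τ+0·τ²+-3/16·τ³=81/16

  seg 0: a=4 b=5/4 c=0 d=-3/16
  seg 1: a=5 b=-1 c=-9/8 d=3/16
S(1) = 81/16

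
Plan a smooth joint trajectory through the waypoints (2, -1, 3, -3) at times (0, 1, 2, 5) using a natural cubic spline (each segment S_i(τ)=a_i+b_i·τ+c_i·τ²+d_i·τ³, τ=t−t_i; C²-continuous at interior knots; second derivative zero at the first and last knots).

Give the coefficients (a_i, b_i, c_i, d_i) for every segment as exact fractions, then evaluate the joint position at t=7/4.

Δ: Δ0=-3, Δ1=4, Δ2=-2
row 1: diag=4, rhs=42; c'=1/4, d'=21/2
row 2: denom=8−1·1/4=31/4; d'=(-36−1·21/2)/(31/4)=-6
back: M2=-6
back: M1=21/2−1/4·-6=12
M: M0=0, M1=12, M2=-6, M3=0
seg 0: a=2, c=M0/2=0, d=(M1−M0)/(6·1)=2, b=Δ0−h0·(2M0+M1)/6=-5
seg 1: a=-1, c=M1/2=6, d=(M2−M1)/(6·1)=-3, b=Δ1−h1·(2M1+M2)/6=1
seg 2: a=3, c=M2/2=-3, d=(M3−M2)/(6·3)=1/3, b=Δ2−h2·(2M2+M3)/6=4
t_q=7/4 → seg 1, τ=3/4; S=-1+1·τ+6·τ²+-3·τ³=119/64

  seg 0: a=2 b=-5 c=0 d=2
  seg 1: a=-1 b=1 c=6 d=-3
  seg 2: a=3 b=4 c=-3 d=1/3
S(7/4) = 119/64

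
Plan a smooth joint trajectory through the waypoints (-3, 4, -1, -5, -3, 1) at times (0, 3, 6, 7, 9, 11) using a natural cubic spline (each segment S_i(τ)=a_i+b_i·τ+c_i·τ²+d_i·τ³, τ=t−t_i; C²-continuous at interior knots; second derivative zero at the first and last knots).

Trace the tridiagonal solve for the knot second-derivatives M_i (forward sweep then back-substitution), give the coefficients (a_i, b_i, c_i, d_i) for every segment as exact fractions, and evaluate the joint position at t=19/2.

Δ: Δ0=7/3, Δ1=-5/3, Δ2=-4, Δ3=1, Δ4=2
row 1: diag=12, rhs=-24; c'=1/4, d'=-2
row 2: denom=8−3·1/4=29/4; d'=(-14−3·-2)/(29/4)=-32/29
row 3: denom=6−1·4/29=170/29; d'=(30−1·-32/29)/(170/29)=451/85
row 4: denom=8−2·29/85=622/85; d'=(6−2·451/85)/(622/85)=-196/311
back: M4=-196/311
back: M3=451/85−29/85·-196/311=1717/311
back: M2=-32/29−4/29·1717/311=-580/311
back: M1=-2−1/4·-580/311=-477/311
M: M0=0, M1=-477/311, M2=-580/311, M3=1717/311, M4=-196/311, M5=0
seg 0: a=-3, c=M0/2=0, d=(M1−M0)/(6·3)=-53/622, b=Δ0−h0·(2M0+M1)/6=5785/1866
seg 1: a=4, c=M1/2=-477/622, d=(M2−M1)/(6·3)=-103/5598, b=Δ1−h1·(2M1+M2)/6=746/933
seg 2: a=-1, c=M2/2=-290/311, d=(M3−M2)/(6·1)=2297/1866, b=Δ2−h2·(2M2+M3)/6=-8021/1866
seg 3: a=-5, c=M3/2=1717/622, d=(M4−M3)/(6·2)=-1913/3732, b=Δ3−h3·(2M3+M4)/6=-2305/933
seg 4: a=-3, c=M4/2=-98/311, d=(M5−M4)/(6·2)=49/933, b=Δ4−h4·(2M4+M5)/6=2258/933
t_q=19/2 → seg 4, τ=1/2; S=-3+2258/933·τ+-98/311·τ²+49/933·τ³=-4633/2488

  seg 0: a=-3 b=5785/1866 c=0 d=-53/622
  seg 1: a=4 b=746/933 c=-477/622 d=-103/5598
  seg 2: a=-1 b=-8021/1866 c=-290/311 d=2297/1866
  seg 3: a=-5 b=-2305/933 c=1717/622 d=-1913/3732
  seg 4: a=-3 b=2258/933 c=-98/311 d=49/933
S(19/2) = -4633/2488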